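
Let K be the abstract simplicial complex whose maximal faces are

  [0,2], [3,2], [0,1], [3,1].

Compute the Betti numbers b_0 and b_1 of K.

b_0 = 1, b_1 = 1.

Fix the vertex order 0 < 1 < 2 < 3 and write every simplex with vertices in increasing order. Then dim K = 1 and the simplices of K are:

  0-simplices (4): [0], [1], [2], [3]
  1-simplices (4): [0,1], [0,2], [1,3], [2,3]

giving chain groups C_0 ≅ Z^4, C_1 ≅ Z^4.

Boundary ∂_1: C_1 → C_0 sends each edge [p,q] (with p < q) to q − p. For instance
  ∂[2,3] = [3] − [2].
This gives a 4×4 integer matrix of rank 3; reducing to Smith normal form yields diagonal entries (1,1,1).

Computing H_k = (kernel of ∂_k) / (image of ∂_{k+1}):

  H_0: rank C_0 − rank ∂_1 = 4 − 3 = 1, and the invariant factors of ∂_1 are all 1, so H_0 ≅ Z.
  H_1: rank ker ∂_1 − rank ∂_2 = (4 − 3) − 0 = 1, and there is no ∂_2, so H_1 ≅ Z.

Hence the Betti numbers are b_0 = 1, b_1 = 1.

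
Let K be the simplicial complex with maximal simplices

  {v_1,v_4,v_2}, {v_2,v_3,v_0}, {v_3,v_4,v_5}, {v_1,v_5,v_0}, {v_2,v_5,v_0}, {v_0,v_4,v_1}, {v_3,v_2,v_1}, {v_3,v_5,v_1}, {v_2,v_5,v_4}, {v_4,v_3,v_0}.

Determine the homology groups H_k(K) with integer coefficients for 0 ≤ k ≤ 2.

Order the vertices as v_0 < v_1 < v_2 < v_3 < v_4 < v_5. Listing each simplex with vertices in this order, K has dimension 2 with simplices:

  0-simplices (6): [v_0], [v_1], [v_2], [v_3], [v_4], [v_5]
  1-simplices (15): (15 of them)
  2-simplices (10): [v_0,v_1,v_4], [v_0,v_1,v_5], [v_0,v_2,v_3], [v_0,v_2,v_5], [v_0,v_3,v_4], [v_1,v_2,v_3], [v_1,v_2,v_4], [v_1,v_3,v_5], [v_2,v_4,v_5], [v_3,v_4,v_5]

so the chain groups are C_0 ≅ Z^6, C_1 ≅ Z^15, C_2 ≅ Z^10.

Boundary ∂_1: C_1 → C_0 is given by ∂[p,q] = [q] − [p].
The 6×15 boundary matrix has rank 5 and Smith normal form diag(1,1,1,1,1).

Boundary ∂_2: C_2 → C_1 sends each 2-simplex [p,q,r] to [q,r] − [p,r] + [p,q]. For instance
  ∂[v_1,v_3,v_5] = [v_3,v_5] − [v_1,v_5] + [v_1,v_3],
  ∂[v_1,v_2,v_3] = [v_2,v_3] − [v_1,v_3] + [v_1,v_2].
This gives a 15×10 integer matrix of rank 10; reducing to Smith normal form yields diagonal entries (1,1,1,1,1,1,1,1,1,2).

From H_k ≅ ker(∂_k) / im(∂_{k+1}) we obtain:

  H_0: rank C_0 − rank ∂_1 = 6 − 5 = 1, and the invariant factors of ∂_1 are all 1, so H_0 = Z.
  H_1: rank ker ∂_1 − rank ∂_2 = (15 − 5) − 10 = 0, and ∂_2 has invariant factor 2 > 1, so H_1 = Z/2Z.
  H_2: rank ker ∂_2 − rank ∂_3 = (10 − 10) − 0 = 0, and there is no ∂_3, so H_2 = 0.

As a check, the Euler characteristic is 6 − 15 + 10 = 1, which agrees with 1 − 0 + 0 = 1.

H_0 = Z,  H_1 = Z/2Z,  H_2 = 0.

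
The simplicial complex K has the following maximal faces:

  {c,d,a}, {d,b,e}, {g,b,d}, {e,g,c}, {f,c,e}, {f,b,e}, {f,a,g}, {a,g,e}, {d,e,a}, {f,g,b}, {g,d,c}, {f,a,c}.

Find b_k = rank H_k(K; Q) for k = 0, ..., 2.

Fix the vertex order a < b < c < d < e < f < g and write every simplex with vertices in increasing order. Then dim K = 2 and the simplices of K are:

  0-simplices (7): a, b, c, d, e, f, g
  1-simplices (18): ac, ad, ae, af, ag, bd, be, bf, bg, cd, ce, cf, cg, de, dg, ef, eg, fg
  2-simplices (12): acd, acf, ade, aeg, afg, bde, bdg, bef, bfg, cdg, cef, ceg

giving chain groups C_0 ≅ Z^7, C_1 ≅ Z^18, C_2 ≅ Z^12.

Boundary ∂_1: C_1 → C_0 sends each edge [p,q] (with p < q) to q − p.
The 7×18 boundary matrix has rank 6 and Smith normal form diag(1,1,1,1,1,1).

Boundary ∂_2: C_2 → C_1 acts by ∂[p,q,r] = [q,r] − [p,r] + [p,q]. For instance
  ∂ceg = eg − cg + ce,
  ∂afg = fg − ag + af.
This gives a 18×12 integer matrix of rank 12; reducing to Smith normal form yields diagonal entries (1,1,1,1,1,1,1,1,1,1,1,2).

Computing H_k = (kernel of ∂_k) / (image of ∂_{k+1}):

  H_0: rank C_0 − rank ∂_1 = 7 − 6 = 1, and the invariant factors of ∂_1 are all 1, so H_0 ≅ Z.
  H_1: rank ker ∂_1 − rank ∂_2 = (18 − 6) − 12 = 0, and ∂_2 has invariant factor 2 > 1, so H_1 ≅ Z/2.
  H_2: rank ker ∂_2 − rank ∂_3 = (12 − 12) − 0 = 0, and there is no ∂_3, so H_2 ≅ 0.

(K is a triangulation of the real projective plane RP^2.)

Hence the Betti numbers are b_0 = 1, b_1 = 0, b_2 = 0.

b_0 = 1, b_1 = 0, b_2 = 0.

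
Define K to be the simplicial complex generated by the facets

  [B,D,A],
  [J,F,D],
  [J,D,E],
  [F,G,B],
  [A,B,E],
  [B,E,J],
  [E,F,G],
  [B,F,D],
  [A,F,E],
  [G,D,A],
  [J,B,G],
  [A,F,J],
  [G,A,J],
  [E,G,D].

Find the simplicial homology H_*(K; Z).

We work with the vertex ordering A < B < D < E < F < G < J. The simplices of K, each written with vertices in increasing order, are:

  0-simplices (7): A, B, D, E, F, G, J
  1-simplices (21): AB, AD, AE, AF, AG, AJ, BD, BE, BF, BG, BJ, DE, DF, DG, DJ, EF, EG, EJ, FG, FJ, GJ
  2-simplices (14): ABD, ABE, ADG, AEF, AFJ, AGJ, BDF, BEJ, BFG, BGJ, DEG, DEJ, DFJ, EFG

giving chain groups C_0 ≅ Z^7, C_1 ≅ Z^21, C_2 ≅ Z^14.

∂_1: C_1 → C_0 is given by ∂[p,q] = [q] − [p]. For instance
  ∂GJ = J − G.
This gives a 7×21 integer matrix of rank 6; reducing to Smith normal form yields diagonal entries (1,1,1,1,1,1).

∂_2: C_2 → C_1 sends each 2-simplex [p,q,r] to [q,r] − [p,r] + [p,q]. For instance
  ∂BGJ = GJ − BJ + BG,
  ∂DEG = EG − DG + DE.
This gives a 21×14 integer matrix of rank 13; reducing to Smith normal form yields diagonal entries (1,1,1,1,1,1,1,1,1,1,1,1,1).

From H_k ≅ ker(∂_k) / im(∂_{k+1}) we obtain:

  H_0: rank C_0 − rank ∂_1 = 7 − 6 = 1, and the invariant factors of ∂_1 are all 1, so H_0 = Z.
  H_1: rank ker ∂_1 − rank ∂_2 = (21 − 6) − 13 = 2, and the invariant factors of ∂_2 are all 1, so H_1 = Z^2.
  H_2: rank ker ∂_2 − rank ∂_3 = (14 − 13) − 0 = 1, and there is no ∂_3, so H_2 = Z.

H_0 ≅ Z,  H_1 ≅ Z^2,  H_2 ≅ Z.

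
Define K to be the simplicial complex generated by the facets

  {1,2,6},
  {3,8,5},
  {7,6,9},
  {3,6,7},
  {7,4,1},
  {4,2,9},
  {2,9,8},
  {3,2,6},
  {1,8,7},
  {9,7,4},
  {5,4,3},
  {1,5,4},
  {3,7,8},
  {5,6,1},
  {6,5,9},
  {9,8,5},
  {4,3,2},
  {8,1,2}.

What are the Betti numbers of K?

We work with the vertex ordering 1 < 2 < 3 < 4 < 5 < 6 < 7 < 8 < 9. The simplices of K, each written with vertices in increasing order, are:

  0-simplices (9): [1], [2], [3], [4], [5], [6], [7], [8], [9]
  1-simplices (27): (27 of them)
  2-simplices (18): [1,2,6], [1,2,8], [1,4,5], [1,4,7], [1,5,6], [1,7,8], [2,3,4], [2,3,6], [2,4,9], [2,8,9], [3,4,5], [3,5,8], [3,6,7], [3,7,8], [4,7,9], [5,6,9], [5,8,9], [6,7,9]

so the chain groups are C_0 ≅ Z^9, C_1 ≅ Z^27, C_2 ≅ Z^18.

Boundary ∂_1: C_1 → C_0 maps an edge to its endpoints' difference, ∂[p,q] = q − p.
As a 9×27 matrix over Z this has rank 8, with invariant factors (1,1,1,1,1,1,1,1).

∂_2: C_2 → C_1 sends each 2-simplex [p,q,r] to [q,r] − [p,r] + [p,q]. For instance
  ∂[1,2,6] = [2,6] − [1,6] + [1,2],
  ∂[3,5,8] = [5,8] − [3,8] + [3,5].
This gives a 27×18 integer matrix of rank 17; reducing to Smith normal form yields diagonal entries (1,1,1,1,1,1,1,1,1,1,1,1,1,1,1,1,1).

From H_k ≅ ker(∂_k) / im(∂_{k+1}) we obtain:

  H_0: rank C_0 − rank ∂_1 = 9 − 8 = 1, and the invariant factors of ∂_1 are all 1, so H_0 ≅ Z.
  H_1: rank ker ∂_1 − rank ∂_2 = (27 − 8) − 17 = 2, and the invariant factors of ∂_2 are all 1, so H_1 ≅ Z^2.
  H_2: rank ker ∂_2 − rank ∂_3 = (18 − 17) − 0 = 1, and there is no ∂_3, so H_2 ≅ Z.

(K is a triangulation of the torus T^2.)

Hence the Betti numbers are b_0 = 1, b_1 = 2, b_2 = 1.

b_0 = 1, b_1 = 2, b_2 = 1.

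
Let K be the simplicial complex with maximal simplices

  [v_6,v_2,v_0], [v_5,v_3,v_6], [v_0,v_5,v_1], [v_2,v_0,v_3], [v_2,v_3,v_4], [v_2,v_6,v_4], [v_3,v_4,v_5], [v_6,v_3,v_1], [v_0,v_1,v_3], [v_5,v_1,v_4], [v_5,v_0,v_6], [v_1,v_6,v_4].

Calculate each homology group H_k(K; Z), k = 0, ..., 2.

H_0 = Z,  H_1 = Z/2Z,  H_2 = 0.

Fix the vertex order v_0 < v_1 < v_2 < v_3 < v_4 < v_5 < v_6 and write every simplex with vertices in increasing order. Then dim K = 2 and the simplices of K are:

  0-simplices (7): [v_0], [v_1], [v_2], [v_3], [v_4], [v_5], [v_6]
  1-simplices (18): (18 of them)
  2-simplices (12): (12 of them)

so the chain groups are C_0 ≅ Z^7, C_1 ≅ Z^18, C_2 ≅ Z^12.

The boundary map ∂_1: C_1 → C_0 sends each edge [p,q] (with p < q) to q − p.
The 7×18 boundary matrix has rank 6 and Smith normal form diag(1,1,1,1,1,1).

∂_2: C_2 → C_1 acts by ∂[p,q,r] = [q,r] − [p,r] + [p,q]. For instance
  ∂[v_0,v_5,v_6] = [v_5,v_6] − [v_0,v_6] + [v_0,v_5],
  ∂[v_0,v_2,v_6] = [v_2,v_6] − [v_0,v_6] + [v_0,v_2].
As a 18×12 matrix over Z this has rank 12, with invariant factors (1,1,1,1,1,1,1,1,1,1,1,2).

From H_k ≅ ker(∂_k) / im(∂_{k+1}) we obtain:

  H_0: rank C_0 − rank ∂_1 = 7 − 6 = 1, and the invariant factors of ∂_1 are all 1, so H_0 = Z.
  H_1: rank ker ∂_1 − rank ∂_2 = (18 − 6) − 12 = 0, and ∂_2 has invariant factor 2 > 1, so H_1 = Z/2Z.
  H_2: rank ker ∂_2 − rank ∂_3 = (12 − 12) − 0 = 0, and there is no ∂_3, so H_2 = 0.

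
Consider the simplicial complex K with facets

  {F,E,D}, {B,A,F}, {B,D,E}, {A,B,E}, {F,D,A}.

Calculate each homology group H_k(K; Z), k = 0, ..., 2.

H_0 = Z,  H_1 = Z,  H_2 = 0.

Take the total order A < B < D < E < F on the vertex set. Then K (dimension 2) consists of the simplices:

  0-simplices (5): A, B, D, E, F
  1-simplices (10): AB, AD, AE, AF, BD, BE, BF, DE, DF, EF
  2-simplices (5): ABE, ABF, ADF, BDE, DEF

Hence C_0 ≅ Z^5, C_1 ≅ Z^10, C_2 ≅ Z^5.

Boundary ∂_1: C_1 → C_0 sends each edge [p,q] (with p < q) to q − p. For instance
  ∂BD = D − B.
The resulting 5×10 matrix has rank 4, and its Smith normal form has invariant factors (1,1,1,1).

The boundary map ∂_2: C_2 → C_1 maps a triangle to the signed sum of its edges. For instance
  ∂ABE = BE − AE + AB,
  ∂BDE = DE − BE + BD.
This gives a 10×5 integer matrix of rank 5; reducing to Smith normal form yields diagonal entries (1,1,1,1,1).

From H_k ≅ ker(∂_k) / im(∂_{k+1}) we obtain:

  H_0: rank C_0 − rank ∂_1 = 5 − 4 = 1, and the invariant factors of ∂_1 are all 1, so H_0 ≅ Z.
  H_1: rank ker ∂_1 − rank ∂_2 = (10 − 4) − 5 = 1, and the invariant factors of ∂_2 are all 1, so H_1 ≅ Z.
  H_2: rank ker ∂_2 − rank ∂_3 = (5 − 5) − 0 = 0, and there is no ∂_3, so H_2 ≅ 0.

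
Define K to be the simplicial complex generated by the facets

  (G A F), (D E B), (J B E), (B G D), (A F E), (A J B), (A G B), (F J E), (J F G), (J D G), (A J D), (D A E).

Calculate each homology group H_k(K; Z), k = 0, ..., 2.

We work with the vertex ordering A < B < D < E < F < G < J. The simplices of K, each written with vertices in increasing order, are:

  0-simplices (7): A, B, D, E, F, G, J
  1-simplices (18): AB, AD, AE, AF, AG, AJ, BD, BE, BG, BJ, DE, DG, DJ, EF, EJ, FG, FJ, GJ
  2-simplices (12): ABG, ABJ, ADE, ADJ, AEF, AFG, BDE, BDG, BEJ, DGJ, EFJ, FGJ

so the chain groups are C_0 ≅ Z^7, C_1 ≅ Z^18, C_2 ≅ Z^12.

Boundary ∂_1: C_1 → C_0 maps an edge to its endpoints' difference, ∂[p,q] = q − p. For instance
  ∂GJ = J − G.
This gives a 7×18 integer matrix of rank 6; reducing to Smith normal form yields diagonal entries (1,1,1,1,1,1).

∂_2: C_2 → C_1 maps a triangle to the signed sum of its edges. For instance
  ∂FGJ = GJ − FJ + FG,
  ∂BEJ = EJ − BJ + BE.
The resulting 18×12 matrix has rank 12, and its Smith normal form has invariant factors (1,1,1,1,1,1,1,1,1,1,1,2).

From H_k ≅ ker(∂_k) / im(∂_{k+1}) we obtain:

  H_0: rank C_0 − rank ∂_1 = 7 − 6 = 1, and the invariant factors of ∂_1 are all 1, so H_0 = Z.
  H_1: rank ker ∂_1 − rank ∂_2 = (18 − 6) − 12 = 0, and ∂_2 has invariant factor 2 > 1, so H_1 = Z/2.
  H_2: rank ker ∂_2 − rank ∂_3 = (12 − 12) − 0 = 0, and there is no ∂_3, so H_2 = 0.

As a check, the Euler characteristic is 7 − 18 + 12 = 1, which agrees with 1 − 0 + 0 = 1.
(K is a triangulation of the real projective plane RP^2.)

H_0 = Z,  H_1 = Z/2,  H_2 = 0.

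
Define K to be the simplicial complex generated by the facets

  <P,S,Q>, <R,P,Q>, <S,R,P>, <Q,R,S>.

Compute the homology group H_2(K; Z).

H_2 = Z.

We work with the vertex ordering P < Q < R < S. The simplices of K, each written with vertices in increasing order, are:

  0-simplices (4): P, Q, R, S
  1-simplices (6): PQ, PR, PS, QR, QS, RS
  2-simplices (4): PQR, PQS, PRS, QRS

giving chain groups C_0 ≅ Z^4, C_1 ≅ Z^6, C_2 ≅ Z^4.

∂_1: C_1 → C_0 sends each edge [p,q] (with p < q) to q − p. For instance
  ∂RS = S − R.
This gives a 4×6 integer matrix of rank 3; reducing to Smith normal form yields diagonal entries (1,1,1).

∂_2: C_2 → C_1 acts by ∂[p,q,r] = [q,r] − [p,r] + [p,q]. For instance
  ∂PQR = QR − PR + PQ,
  ∂QRS = RS − QS + QR.
The 6×4 boundary matrix has rank 3 and Smith normal form diag(1,1,1).

From H_k ≅ ker(∂_k) / im(∂_{k+1}) we obtain:

  H_2: rank ker ∂_2 − rank ∂_3 = (4 − 3) − 0 = 1, and there is no ∂_3, so H_2 = Z.

(K is a triangulation of the 2-sphere S^2.)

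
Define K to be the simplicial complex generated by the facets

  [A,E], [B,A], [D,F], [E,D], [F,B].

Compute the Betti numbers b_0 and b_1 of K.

b_0 = 1, b_1 = 1.

Fix the vertex order A < B < D < E < F and write every simplex with vertices in increasing order. Then dim K = 1 and the simplices of K are:

  0-simplices (5): A, B, D, E, F
  1-simplices (5): AB, AE, BF, DE, DF

Hence C_0 ≅ Z^5, C_1 ≅ Z^5.

The boundary map ∂_1: C_1 → C_0 sends each edge [p,q] (with p < q) to q − p. For instance
  ∂BF = F − B.
This gives a 5×5 integer matrix of rank 4; reducing to Smith normal form yields diagonal entries (1,1,1,1).

Now H_k = ker ∂_k / im ∂_{k+1}, so:

  H_0: rank C_0 − rank ∂_1 = 5 − 4 = 1, and the invariant factors of ∂_1 are all 1, so H_0 ≅ Z.
  H_1: rank ker ∂_1 − rank ∂_2 = (5 − 4) − 0 = 1, and there is no ∂_2, so H_1 ≅ Z.

As a check, the Euler characteristic is 5 − 5 = 0, which agrees with 1 − 1 = 0.
(K is a triangulation of the circle S^1.)

Hence the Betti numbers are b_0 = 1, b_1 = 1.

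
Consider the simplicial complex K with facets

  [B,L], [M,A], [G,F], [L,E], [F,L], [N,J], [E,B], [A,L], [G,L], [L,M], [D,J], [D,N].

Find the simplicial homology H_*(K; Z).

Fix the vertex order A < B < D < E < F < G < J < L < M < N and write every simplex with vertices in increasing order. Then dim K = 1 and the simplices of K are:

  0-simplices (10): A, B, D, E, F, G, J, L, M, N
  1-simplices (12): AL, AM, BE, BL, DJ, DN, EL, FG, FL, GL, JN, LM

so the chain groups are C_0 ≅ Z^10, C_1 ≅ Z^12.

The boundary map ∂_1: C_1 → C_0 is given by ∂[p,q] = [q] − [p].
This gives a 10×12 integer matrix of rank 8; reducing to Smith normal form yields diagonal entries (1,1,1,1,1,1,1,1).

Computing H_k = (kernel of ∂_k) / (image of ∂_{k+1}):

  H_0: rank C_0 − rank ∂_1 = 10 − 8 = 2, and the invariant factors of ∂_1 are all 1, so H_0 ≅ Z^2.
  H_1: rank ker ∂_1 − rank ∂_2 = (12 − 8) − 0 = 4, and there is no ∂_2, so H_1 ≅ Z^4.

As a check, the Euler characteristic is 10 − 12 = -2, which agrees with 2 − 4 = -2.

H_0 = Z^2,  H_1 = Z^4.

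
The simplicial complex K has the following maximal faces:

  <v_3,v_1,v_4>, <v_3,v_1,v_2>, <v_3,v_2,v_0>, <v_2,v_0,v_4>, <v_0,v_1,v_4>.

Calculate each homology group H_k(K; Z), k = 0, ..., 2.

Order the vertices as v_0 < v_1 < v_2 < v_3 < v_4. Listing each simplex with vertices in this order, K has dimension 2 with simplices:

  0-simplices (5): [v_0], [v_1], [v_2], [v_3], [v_4]
  1-simplices (10): [v_0,v_1], [v_0,v_2], [v_0,v_3], [v_0,v_4], [v_1,v_2], [v_1,v_3], [v_1,v_4], [v_2,v_3], [v_2,v_4], [v_3,v_4]
  2-simplices (5): [v_0,v_1,v_4], [v_0,v_2,v_3], [v_0,v_2,v_4], [v_1,v_2,v_3], [v_1,v_3,v_4]

giving chain groups C_0 ≅ Z^5, C_1 ≅ Z^10, C_2 ≅ Z^5.

The boundary map ∂_1: C_1 → C_0 maps an edge to its endpoints' difference, ∂[p,q] = q − p. For instance
  ∂[v_1,v_4] = [v_4] − [v_1].
This gives a 5×10 integer matrix of rank 4; reducing to Smith normal form yields diagonal entries (1,1,1,1).

∂_2: C_2 → C_1 acts by ∂[p,q,r] = [q,r] − [p,r] + [p,q]. For instance
  ∂[v_0,v_2,v_3] = [v_2,v_3] − [v_0,v_3] + [v_0,v_2],
  ∂[v_0,v_1,v_4] = [v_1,v_4] − [v_0,v_4] + [v_0,v_1].
This gives a 10×5 integer matrix of rank 5; reducing to Smith normal form yields diagonal entries (1,1,1,1,1).

From H_k ≅ ker(∂_k) / im(∂_{k+1}) we obtain:

  H_0: rank C_0 − rank ∂_1 = 5 − 4 = 1, and the invariant factors of ∂_1 are all 1, so H_0 ≅ Z.
  H_1: rank ker ∂_1 − rank ∂_2 = (10 − 4) − 5 = 1, and the invariant factors of ∂_2 are all 1, so H_1 ≅ Z.
  H_2: rank ker ∂_2 − rank ∂_3 = (5 − 5) − 0 = 0, and there is no ∂_3, so H_2 ≅ 0.

H_0 ≅ Z,  H_1 ≅ Z,  H_2 = 0.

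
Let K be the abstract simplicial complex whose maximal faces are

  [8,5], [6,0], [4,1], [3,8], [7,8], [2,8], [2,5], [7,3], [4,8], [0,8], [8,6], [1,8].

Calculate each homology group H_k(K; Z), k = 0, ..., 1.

H_0 ≅ Z,  H_1 ≅ Z^4.

Take the total order 0 < 1 < 2 < 3 < 4 < 5 < 6 < 7 < 8 on the vertex set. Then K (dimension 1) consists of the simplices:

  0-simplices (9): [0], [1], [2], [3], [4], [5], [6], [7], [8]
  1-simplices (12): [0,6], [0,8], [1,4], [1,8], [2,5], [2,8], [3,7], [3,8], [4,8], [5,8], [6,8], [7,8]

giving chain groups C_0 ≅ Z^9, C_1 ≅ Z^12.

The boundary map ∂_1: C_1 → C_0 maps an edge to its endpoints' difference, ∂[p,q] = q − p.
As a 9×12 matrix over Z this has rank 8, with invariant factors (1,1,1,1,1,1,1,1).

Computing H_k = (kernel of ∂_k) / (image of ∂_{k+1}):

  H_0: rank C_0 − rank ∂_1 = 9 − 8 = 1, and the invariant factors of ∂_1 are all 1, so H_0 ≅ Z.
  H_1: rank ker ∂_1 − rank ∂_2 = (12 − 8) − 0 = 4, and there is no ∂_2, so H_1 ≅ Z^4.

As a check, the Euler characteristic is 9 − 12 = -3, which agrees with 1 − 4 = -3.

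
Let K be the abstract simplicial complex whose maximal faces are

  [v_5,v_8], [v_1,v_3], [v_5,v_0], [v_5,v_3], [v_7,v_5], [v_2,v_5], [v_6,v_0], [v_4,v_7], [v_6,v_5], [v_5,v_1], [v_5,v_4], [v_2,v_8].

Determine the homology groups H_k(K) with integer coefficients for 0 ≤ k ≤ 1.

H_0 ≅ Z,  H_1 ≅ Z^4.

K has 9 vertices, 12 edges.
rank ∂_0 = 0, rank ∂_1 = 8 ⇒ b_0 = 9 − 0 − 8 = 1; all invariant factors of ∂_1 are 1 so no torsion. So H_0 = Z.
rank ∂_1 = 8, rank ∂_2 = 0 ⇒ b_1 = 12 − 8 − 0 = 4. So H_1 = Z^4.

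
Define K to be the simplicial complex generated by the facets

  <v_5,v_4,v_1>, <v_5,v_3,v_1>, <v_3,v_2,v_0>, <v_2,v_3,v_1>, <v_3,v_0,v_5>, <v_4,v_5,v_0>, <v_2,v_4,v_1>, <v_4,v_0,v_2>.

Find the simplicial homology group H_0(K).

H_0 ≅ Z.

Take the total order v_0 < v_1 < v_2 < v_3 < v_4 < v_5 on the vertex set. Then K (dimension 2) consists of the simplices:

  0-simplices (6): [v_0], [v_1], [v_2], [v_3], [v_4], [v_5]
  1-simplices (12): [v_0,v_2], [v_0,v_3], [v_0,v_4], [v_0,v_5], [v_1,v_2], [v_1,v_3], [v_1,v_4], [v_1,v_5], [v_2,v_3], [v_2,v_4], [v_3,v_5], [v_4,v_5]
  2-simplices (8): [v_0,v_2,v_3], [v_0,v_2,v_4], [v_0,v_3,v_5], [v_0,v_4,v_5], [v_1,v_2,v_3], [v_1,v_2,v_4], [v_1,v_3,v_5], [v_1,v_4,v_5]

Hence C_0 ≅ Z^6, C_1 ≅ Z^12, C_2 ≅ Z^8.

∂_1: C_1 → C_0 is given by ∂[p,q] = [q] − [p]. For instance
  ∂[v_1,v_3] = [v_3] − [v_1].
This gives a 6×12 integer matrix of rank 5; reducing to Smith normal form yields diagonal entries (1,1,1,1,1).

Boundary ∂_2: C_2 → C_1 maps a triangle to the signed sum of its edges. For instance
  ∂[v_1,v_2,v_3] = [v_2,v_3] − [v_1,v_3] + [v_1,v_2],
  ∂[v_0,v_2,v_4] = [v_2,v_4] − [v_0,v_4] + [v_0,v_2].
This gives a 12×8 integer matrix of rank 7; reducing to Smith normal form yields diagonal entries (1,1,1,1,1,1,1).

Now H_k = ker ∂_k / im ∂_{k+1}, so:

  H_0: rank C_0 − rank ∂_1 = 6 − 5 = 1, and the invariant factors of ∂_1 are all 1, so H_0 ≅ Z.

(K is a triangulation of the 2-sphere S^2.)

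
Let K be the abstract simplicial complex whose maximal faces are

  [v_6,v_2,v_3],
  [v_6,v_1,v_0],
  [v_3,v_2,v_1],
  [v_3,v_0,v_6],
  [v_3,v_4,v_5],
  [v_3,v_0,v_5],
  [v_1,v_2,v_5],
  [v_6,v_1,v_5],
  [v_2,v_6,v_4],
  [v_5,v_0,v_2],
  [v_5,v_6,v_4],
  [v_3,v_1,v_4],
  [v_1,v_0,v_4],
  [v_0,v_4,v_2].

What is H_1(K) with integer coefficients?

K has 7 vertices, 21 edges, 14 triangles.
rank ∂_1 = 6, rank ∂_2 = 13 ⇒ b_1 = 21 − 6 − 13 = 2; all invariant factors of ∂_2 are 1 so no torsion. So H_1 ≅ Z^2.

H_1 ≅ Z^2.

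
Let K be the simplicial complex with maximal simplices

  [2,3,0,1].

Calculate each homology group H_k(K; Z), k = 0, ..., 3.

K has 4 vertices, 6 edges, 4 triangles, 1 3-simplex.
rank ∂_0 = 0, rank ∂_1 = 3 ⇒ b_0 = 4 − 0 − 3 = 1; all invariant factors of ∂_1 are 1 so no torsion. So H_0 ≅ Z.
rank ∂_1 = 3, rank ∂_2 = 3 ⇒ b_1 = 6 − 3 − 3 = 0; all invariant factors of ∂_2 are 1 so no torsion. So H_1 ≅ 0.
rank ∂_2 = 3, rank ∂_3 = 1 ⇒ b_2 = 4 − 3 − 1 = 0; all invariant factors of ∂_3 are 1 so no torsion. So H_2 ≅ 0.
rank ∂_3 = 1, rank ∂_4 = 0 ⇒ b_3 = 1 − 1 − 0 = 0. So H_3 ≅ 0.

H_0 = Z,  H_1 = 0,  H_2 = 0,  H_3 = 0.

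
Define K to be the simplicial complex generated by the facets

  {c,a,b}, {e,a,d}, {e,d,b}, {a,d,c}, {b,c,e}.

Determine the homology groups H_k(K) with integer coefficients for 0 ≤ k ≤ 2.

H_0 ≅ Z,  H_1 ≅ Z,  H_2 = 0.

We work with the vertex ordering a < b < c < d < e. The simplices of K, each written with vertices in increasing order, are:

  0-simplices (5): a, b, c, d, e
  1-simplices (10): ab, ac, ad, ae, bc, bd, be, cd, ce, de
  2-simplices (5): abc, acd, ade, bce, bde

giving chain groups C_0 ≅ Z^5, C_1 ≅ Z^10, C_2 ≅ Z^5.

The boundary map ∂_1: C_1 → C_0 is given by ∂[p,q] = [q] − [p]. For instance
  ∂ad = d − a.
This gives a 5×10 integer matrix of rank 4; reducing to Smith normal form yields diagonal entries (1,1,1,1).

∂_2: C_2 → C_1 maps a triangle to the signed sum of its edges. For instance
  ∂bde = de − be + bd,
  ∂ade = de − ae + ad.
The resulting 10×5 matrix has rank 5, and its Smith normal form has invariant factors (1,1,1,1,1).

From H_k ≅ ker(∂_k) / im(∂_{k+1}) we obtain:

  H_0: rank C_0 − rank ∂_1 = 5 − 4 = 1, and the invariant factors of ∂_1 are all 1, so H_0 = Z.
  H_1: rank ker ∂_1 − rank ∂_2 = (10 − 4) − 5 = 1, and the invariant factors of ∂_2 are all 1, so H_1 = Z.
  H_2: rank ker ∂_2 − rank ∂_3 = (5 − 5) − 0 = 0, and there is no ∂_3, so H_2 = 0.

As a check, the Euler characteristic is 5 − 10 + 5 = 0, which agrees with 1 − 1 + 0 = 0.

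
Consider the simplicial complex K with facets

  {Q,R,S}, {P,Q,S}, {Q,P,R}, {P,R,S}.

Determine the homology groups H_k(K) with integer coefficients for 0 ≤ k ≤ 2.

H_0 ≅ Z,  H_1 = 0,  H_2 ≅ Z.

We work with the vertex ordering P < Q < R < S. The simplices of K, each written with vertices in increasing order, are:

  0-simplices (4): P, Q, R, S
  1-simplices (6): PQ, PR, PS, QR, QS, RS
  2-simplices (4): PQR, PQS, PRS, QRS

Hence C_0 ≅ Z^4, C_1 ≅ Z^6, C_2 ≅ Z^4.

∂_1: C_1 → C_0 sends each edge [p,q] (with p < q) to q − p. For instance
  ∂QS = S − Q.
As a 4×6 matrix over Z this has rank 3, with invariant factors (1,1,1).

Boundary ∂_2: C_2 → C_1 maps a triangle to the signed sum of its edges. For instance
  ∂PRS = RS − PS + PR,
  ∂PQR = QR − PR + PQ.
As a 6×4 matrix over Z this has rank 3, with invariant factors (1,1,1).

Now H_k = ker ∂_k / im ∂_{k+1}, so:

  H_0: rank C_0 − rank ∂_1 = 4 − 3 = 1, and the invariant factors of ∂_1 are all 1, so H_0 ≅ Z.
  H_1: rank ker ∂_1 − rank ∂_2 = (6 − 3) − 3 = 0, and the invariant factors of ∂_2 are all 1, so H_1 ≅ 0.
  H_2: rank ker ∂_2 − rank ∂_3 = (4 − 3) − 0 = 1, and there is no ∂_3, so H_2 ≅ Z.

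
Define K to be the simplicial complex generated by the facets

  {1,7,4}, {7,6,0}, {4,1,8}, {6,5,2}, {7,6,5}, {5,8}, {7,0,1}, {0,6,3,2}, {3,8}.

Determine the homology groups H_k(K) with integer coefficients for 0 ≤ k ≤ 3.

Fix the vertex order 0 < 1 < 2 < 3 < 4 < 5 < 6 < 7 < 8 and write every simplex with vertices in increasing order. Then dim K = 3 and the simplices of K are:

  0-simplices (9): [0], [1], [2], [3], [4], [5], [6], [7], [8]
  1-simplices (19): [0,1], [0,2], [0,3], [0,6], [0,7], [1,4], [1,7], [1,8], [2,3], [2,5], [2,6], [3,6], [3,8], [4,7], [4,8], [5,6], [5,7], [5,8], [6,7]
  2-simplices (10): [0,1,7], [0,2,3], [0,2,6], [0,3,6], [0,6,7], [1,4,7], [1,4,8], [2,3,6], [2,5,6], [5,6,7]
  3-simplices (1): [0,2,3,6]

so the chain groups are C_0 ≅ Z^9, C_1 ≅ Z^19, C_2 ≅ Z^10, C_3 ≅ Z^1.

The boundary map ∂_1: C_1 → C_0 is given by ∂[p,q] = [q] − [p].
The 9×19 boundary matrix has rank 8 and Smith normal form diag(1,1,1,1,1,1,1,1).

Boundary ∂_2: C_2 → C_1 acts by ∂[p,q,r] = [q,r] − [p,r] + [p,q]. For instance
  ∂[2,5,6] = [5,6] − [2,6] + [2,5],
  ∂[0,3,6] = [3,6] − [0,6] + [0,3].
This gives a 19×10 integer matrix of rank 9; reducing to Smith normal form yields diagonal entries (1,1,1,1,1,1,1,1,1).

The boundary map ∂_3: C_3 → C_2 sends each 3-simplex σ to the alternating sum Σ_i (−1)^i (σ with its i-th vertex removed). For instance
  ∂[0,2,3,6] = [2,3,6] − [0,3,6] + [0,2,6] − [0,2,3].
The 10×1 boundary matrix has rank 1 and Smith normal form diag(1).

Reading off H_k = ker ∂_k / im ∂_{k+1}:

  H_0: rank C_0 − rank ∂_1 = 9 − 8 = 1, and the invariant factors of ∂_1 are all 1, so H_0 ≅ Z.
  H_1: rank ker ∂_1 − rank ∂_2 = (19 − 8) − 9 = 2, and the invariant factors of ∂_2 are all 1, so H_1 ≅ Z^2.
  H_2: rank ker ∂_2 − rank ∂_3 = (10 − 9) − 1 = 0, and the invariant factors of ∂_3 are all 1, so H_2 ≅ 0.
  H_3: rank ker ∂_3 − rank ∂_4 = (1 − 1) − 0 = 0, and there is no ∂_4, so H_3 ≅ 0.

H_0 ≅ Z,  H_1 ≅ Z^2,  H_2 = 0,  H_3 = 0.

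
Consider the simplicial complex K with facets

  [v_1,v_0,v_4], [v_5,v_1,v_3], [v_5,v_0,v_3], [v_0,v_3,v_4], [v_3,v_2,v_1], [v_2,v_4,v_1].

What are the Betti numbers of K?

Fix the vertex order v_0 < v_1 < v_2 < v_3 < v_4 < v_5 and write every simplex with vertices in increasing order. Then dim K = 2 and the simplices of K are:

  0-simplices (6): [v_0], [v_1], [v_2], [v_3], [v_4], [v_5]
  1-simplices (12): [v_0,v_1], [v_0,v_3], [v_0,v_4], [v_0,v_5], [v_1,v_2], [v_1,v_3], [v_1,v_4], [v_1,v_5], [v_2,v_3], [v_2,v_4], [v_3,v_4], [v_3,v_5]
  2-simplices (6): [v_0,v_1,v_4], [v_0,v_3,v_4], [v_0,v_3,v_5], [v_1,v_2,v_3], [v_1,v_2,v_4], [v_1,v_3,v_5]

so the chain groups are C_0 ≅ Z^6, C_1 ≅ Z^12, C_2 ≅ Z^6.

Boundary ∂_1: C_1 → C_0 is given by ∂[p,q] = [q] − [p].
The resulting 6×12 matrix has rank 5, and its Smith normal form has invariant factors (1,1,1,1,1).

Boundary ∂_2: C_2 → C_1 sends each 2-simplex [p,q,r] to [q,r] − [p,r] + [p,q]. For instance
  ∂[v_0,v_3,v_5] = [v_3,v_5] − [v_0,v_5] + [v_0,v_3],
  ∂[v_0,v_1,v_4] = [v_1,v_4] − [v_0,v_4] + [v_0,v_1].
This gives a 12×6 integer matrix of rank 6; reducing to Smith normal form yields diagonal entries (1,1,1,1,1,1).

Computing H_k = (kernel of ∂_k) / (image of ∂_{k+1}):

  H_0: rank C_0 − rank ∂_1 = 6 − 5 = 1, and the invariant factors of ∂_1 are all 1, so H_0 ≅ Z.
  H_1: rank ker ∂_1 − rank ∂_2 = (12 − 5) − 6 = 1, and the invariant factors of ∂_2 are all 1, so H_1 ≅ Z.
  H_2: rank ker ∂_2 − rank ∂_3 = (6 − 6) − 0 = 0, and there is no ∂_3, so H_2 ≅ 0.

(K is a triangulation of the cylinder S^1 x I.)

Hence the Betti numbers are b_0 = 1, b_1 = 1, b_2 = 0.

b_0 = 1, b_1 = 1, b_2 = 0.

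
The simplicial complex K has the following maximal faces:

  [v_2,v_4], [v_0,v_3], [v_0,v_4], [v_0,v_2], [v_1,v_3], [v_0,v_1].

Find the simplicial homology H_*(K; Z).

Take the total order v_0 < v_1 < v_2 < v_3 < v_4 on the vertex set. Then K (dimension 1) consists of the simplices:

  0-simplices (5): [v_0], [v_1], [v_2], [v_3], [v_4]
  1-simplices (6): [v_0,v_1], [v_0,v_2], [v_0,v_3], [v_0,v_4], [v_1,v_3], [v_2,v_4]

so the chain groups are C_0 ≅ Z^5, C_1 ≅ Z^6.

∂_1: C_1 → C_0 maps an edge to its endpoints' difference, ∂[p,q] = q − p. For instance
  ∂[v_0,v_4] = [v_4] − [v_0].
The 5×6 boundary matrix has rank 4 and Smith normal form diag(1,1,1,1).

Now H_k = ker ∂_k / im ∂_{k+1}, so:

  H_0: rank C_0 − rank ∂_1 = 5 − 4 = 1, and the invariant factors of ∂_1 are all 1, so H_0 = Z.
  H_1: rank ker ∂_1 − rank ∂_2 = (6 − 4) − 0 = 2, and there is no ∂_2, so H_1 = Z^2.

As a check, the Euler characteristic is 5 − 6 = -1, which agrees with 1 − 2 = -1.

H_0 ≅ Z,  H_1 ≅ Z^2.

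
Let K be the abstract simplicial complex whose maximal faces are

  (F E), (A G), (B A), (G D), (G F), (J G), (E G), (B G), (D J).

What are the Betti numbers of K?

b_0 = 1, b_1 = 3.

Order the vertices as A < B < D < E < F < G < J. Listing each simplex with vertices in this order, K has dimension 1 with simplices:

  0-simplices (7): A, B, D, E, F, G, J
  1-simplices (9): AB, AG, BG, DG, DJ, EF, EG, FG, GJ

so the chain groups are C_0 ≅ Z^7, C_1 ≅ Z^9.

Boundary ∂_1: C_1 → C_0 maps an edge to its endpoints' difference, ∂[p,q] = q − p. For instance
  ∂EG = G − E.
This gives a 7×9 integer matrix of rank 6; reducing to Smith normal form yields diagonal entries (1,1,1,1,1,1).

From H_k ≅ ker(∂_k) / im(∂_{k+1}) we obtain:

  H_0: rank C_0 − rank ∂_1 = 7 − 6 = 1, and the invariant factors of ∂_1 are all 1, so H_0 = Z.
  H_1: rank ker ∂_1 − rank ∂_2 = (9 − 6) − 0 = 3, and there is no ∂_2, so H_1 = Z^3.

As a check, the Euler characteristic is 7 − 9 = -2, which agrees with 1 − 3 = -2.
(K is a triangulation of a wedge of 3 circles.)

Hence the Betti numbers are b_0 = 1, b_1 = 3.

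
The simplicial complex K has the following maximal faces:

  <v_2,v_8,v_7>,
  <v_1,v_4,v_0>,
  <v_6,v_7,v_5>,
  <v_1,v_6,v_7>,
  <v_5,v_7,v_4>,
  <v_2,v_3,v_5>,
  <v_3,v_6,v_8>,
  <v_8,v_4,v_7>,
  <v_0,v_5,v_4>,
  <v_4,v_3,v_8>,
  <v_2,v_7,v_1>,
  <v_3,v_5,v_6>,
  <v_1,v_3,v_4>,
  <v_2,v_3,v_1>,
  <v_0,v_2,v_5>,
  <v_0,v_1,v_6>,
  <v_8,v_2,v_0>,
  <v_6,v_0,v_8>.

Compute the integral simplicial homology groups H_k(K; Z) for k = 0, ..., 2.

Take the total order v_0 < v_1 < v_2 < v_3 < v_4 < v_5 < v_6 < v_7 < v_8 on the vertex set. Then K (dimension 2) consists of the simplices:

  0-simplices (9): [v_0], [v_1], [v_2], [v_3], [v_4], [v_5], [v_6], [v_7], [v_8]
  1-simplices (27): (27 of them)
  2-simplices (18): (18 of them)

Hence C_0 ≅ Z^9, C_1 ≅ Z^27, C_2 ≅ Z^18.

Boundary ∂_1: C_1 → C_0 maps an edge to its endpoints' difference, ∂[p,q] = q − p. For instance
  ∂[v_5,v_6] = [v_6] − [v_5].
As a 9×27 matrix over Z this has rank 8, with invariant factors (1,1,1,1,1,1,1,1).

Boundary ∂_2: C_2 → C_1 maps a triangle to the signed sum of its edges. For instance
  ∂[v_0,v_1,v_6] = [v_1,v_6] − [v_0,v_6] + [v_0,v_1],
  ∂[v_3,v_4,v_8] = [v_4,v_8] − [v_3,v_8] + [v_3,v_4].
The 27×18 boundary matrix has rank 17 and Smith normal form diag(1,1,1,1,1,1,1,1,1,1,1,1,1,1,1,1,1).

Computing H_k = (kernel of ∂_k) / (image of ∂_{k+1}):

  H_0: rank C_0 − rank ∂_1 = 9 − 8 = 1, and the invariant factors of ∂_1 are all 1, so H_0 ≅ Z.
  H_1: rank ker ∂_1 − rank ∂_2 = (27 − 8) − 17 = 2, and the invariant factors of ∂_2 are all 1, so H_1 ≅ Z^2.
  H_2: rank ker ∂_2 − rank ∂_3 = (18 − 17) − 0 = 1, and there is no ∂_3, so H_2 ≅ Z.

As a check, the Euler characteristic is 9 − 27 + 18 = 0, which agrees with 1 − 2 + 1 = 0.

H_0 = Z,  H_1 = Z^2,  H_2 = Z.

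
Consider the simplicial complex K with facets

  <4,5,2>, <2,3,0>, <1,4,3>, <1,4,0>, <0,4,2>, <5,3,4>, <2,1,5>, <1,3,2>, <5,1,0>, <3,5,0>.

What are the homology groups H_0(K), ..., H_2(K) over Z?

K has 6 vertices, 15 edges, 10 triangles.
rank ∂_0 = 0, rank ∂_1 = 5 ⇒ b_0 = 6 − 0 − 5 = 1; all invariant factors of ∂_1 are 1 so no torsion. So H_0 = Z.
rank ∂_1 = 5, rank ∂_2 = 10 ⇒ b_1 = 15 − 5 − 10 = 0; ∂_2 has invariant factor(s) [2] giving torsion. So H_1 = Z/2.
rank ∂_2 = 10, rank ∂_3 = 0 ⇒ b_2 = 10 − 10 − 0 = 0. So H_2 = 0.

H_0 ≅ Z,  H_1 ≅ Z/2,  H_2 = 0.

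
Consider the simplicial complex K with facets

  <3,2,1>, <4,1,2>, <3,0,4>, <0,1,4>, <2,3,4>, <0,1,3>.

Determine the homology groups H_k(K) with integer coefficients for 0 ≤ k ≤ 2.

H_0 = Z,  H_1 = 0,  H_2 = Z.

Order the vertices as 0 < 1 < 2 < 3 < 4. Listing each simplex with vertices in this order, K has dimension 2 with simplices:

  0-simplices (5): [0], [1], [2], [3], [4]
  1-simplices (9): [0,1], [0,3], [0,4], [1,2], [1,3], [1,4], [2,3], [2,4], [3,4]
  2-simplices (6): [0,1,3], [0,1,4], [0,3,4], [1,2,3], [1,2,4], [2,3,4]

so the chain groups are C_0 ≅ Z^5, C_1 ≅ Z^9, C_2 ≅ Z^6.

Boundary ∂_1: C_1 → C_0 sends each edge [p,q] (with p < q) to q − p. For instance
  ∂[0,4] = [4] − [0].
This gives a 5×9 integer matrix of rank 4; reducing to Smith normal form yields diagonal entries (1,1,1,1).

∂_2: C_2 → C_1 sends each 2-simplex [p,q,r] to [q,r] − [p,r] + [p,q]. For instance
  ∂[1,2,3] = [2,3] − [1,3] + [1,2],
  ∂[1,2,4] = [2,4] − [1,4] + [1,2].
The 9×6 boundary matrix has rank 5 and Smith normal form diag(1,1,1,1,1).

Reading off H_k = ker ∂_k / im ∂_{k+1}:

  H_0: rank C_0 − rank ∂_1 = 5 − 4 = 1, and the invariant factors of ∂_1 are all 1, so H_0 ≅ Z.
  H_1: rank ker ∂_1 − rank ∂_2 = (9 − 4) − 5 = 0, and the invariant factors of ∂_2 are all 1, so H_1 ≅ 0.
  H_2: rank ker ∂_2 − rank ∂_3 = (6 − 5) − 0 = 1, and there is no ∂_3, so H_2 ≅ Z.

As a check, the Euler characteristic is 5 − 9 + 6 = 2, which agrees with 1 − 0 + 1 = 2.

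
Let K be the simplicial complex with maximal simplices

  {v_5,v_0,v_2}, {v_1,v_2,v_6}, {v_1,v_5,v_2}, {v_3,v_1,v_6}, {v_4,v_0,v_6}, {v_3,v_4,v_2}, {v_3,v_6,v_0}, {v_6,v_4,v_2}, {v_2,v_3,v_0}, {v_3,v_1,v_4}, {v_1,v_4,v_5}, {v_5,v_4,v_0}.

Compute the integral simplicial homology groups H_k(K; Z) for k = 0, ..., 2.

We work with the vertex ordering v_0 < v_1 < v_2 < v_3 < v_4 < v_5 < v_6. The simplices of K, each written with vertices in increasing order, are:

  0-simplices (7): [v_0], [v_1], [v_2], [v_3], [v_4], [v_5], [v_6]
  1-simplices (18): (18 of them)
  2-simplices (12): (12 of them)

giving chain groups C_0 ≅ Z^7, C_1 ≅ Z^18, C_2 ≅ Z^12.

The boundary map ∂_1: C_1 → C_0 is given by ∂[p,q] = [q] − [p].
This gives a 7×18 integer matrix of rank 6; reducing to Smith normal form yields diagonal entries (1,1,1,1,1,1).

Boundary ∂_2: C_2 → C_1 maps a triangle to the signed sum of its edges. For instance
  ∂[v_1,v_2,v_5] = [v_2,v_5] − [v_1,v_5] + [v_1,v_2],
  ∂[v_2,v_3,v_4] = [v_3,v_4] − [v_2,v_4] + [v_2,v_3].
As a 18×12 matrix over Z this has rank 12, with invariant factors (1,1,1,1,1,1,1,1,1,1,1,2).

Now H_k = ker ∂_k / im ∂_{k+1}, so:

  H_0: rank C_0 − rank ∂_1 = 7 − 6 = 1, and the invariant factors of ∂_1 are all 1, so H_0 ≅ Z.
  H_1: rank ker ∂_1 − rank ∂_2 = (18 − 6) − 12 = 0, and ∂_2 has invariant factor 2 > 1, so H_1 ≅ Z_2.
  H_2: rank ker ∂_2 − rank ∂_3 = (12 − 12) − 0 = 0, and there is no ∂_3, so H_2 ≅ 0.

As a check, the Euler characteristic is 7 − 18 + 12 = 1, which agrees with 1 − 0 + 0 = 1.
(K is a triangulation of the real projective plane RP^2.)

H_0 ≅ Z,  H_1 ≅ Z_2,  H_2 = 0.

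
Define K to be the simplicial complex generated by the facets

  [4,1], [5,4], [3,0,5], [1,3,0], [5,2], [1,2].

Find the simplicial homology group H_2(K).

Order the vertices as 0 < 1 < 2 < 3 < 4 < 5. Listing each simplex with vertices in this order, K has dimension 2 with simplices:

  0-simplices (6): [0], [1], [2], [3], [4], [5]
  1-simplices (9): [0,1], [0,3], [0,5], [1,2], [1,3], [1,4], [2,5], [3,5], [4,5]
  2-simplices (2): [0,1,3], [0,3,5]

so the chain groups are C_0 ≅ Z^6, C_1 ≅ Z^9, C_2 ≅ Z^2.

The boundary map ∂_1: C_1 → C_0 is given by ∂[p,q] = [q] − [p]. For instance
  ∂[0,5] = [5] − [0].
The resulting 6×9 matrix has rank 5, and its Smith normal form has invariant factors (1,1,1,1,1).

∂_2: C_2 → C_1 acts by ∂[p,q,r] = [q,r] − [p,r] + [p,q]. For instance
  ∂[0,3,5] = [3,5] − [0,5] + [0,3],
  ∂[0,1,3] = [1,3] − [0,3] + [0,1].
This gives a 9×2 integer matrix of rank 2; reducing to Smith normal form yields diagonal entries (1,1).

Computing H_k = (kernel of ∂_k) / (image of ∂_{k+1}):

  H_2: rank ker ∂_2 − rank ∂_3 = (2 − 2) − 0 = 0, and there is no ∂_3, so H_2 ≅ 0.

H_2 = 0.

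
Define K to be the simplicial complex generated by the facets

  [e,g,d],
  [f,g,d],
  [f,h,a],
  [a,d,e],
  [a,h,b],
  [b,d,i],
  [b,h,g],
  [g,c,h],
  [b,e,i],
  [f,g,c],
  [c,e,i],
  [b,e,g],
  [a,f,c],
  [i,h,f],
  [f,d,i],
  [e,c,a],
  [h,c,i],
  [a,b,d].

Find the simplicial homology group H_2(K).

K has 9 vertices, 27 edges, 18 triangles.
rank ∂_2 = 18, rank ∂_3 = 0 ⇒ b_2 = 18 − 18 − 0 = 0. So H_2 = 0.

H_2 = 0.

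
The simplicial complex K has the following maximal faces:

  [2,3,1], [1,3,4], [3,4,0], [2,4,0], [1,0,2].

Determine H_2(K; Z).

H_2 ≅ 0.

Take the total order 0 < 1 < 2 < 3 < 4 on the vertex set. Then K (dimension 2) consists of the simplices:

  0-simplices (5): [0], [1], [2], [3], [4]
  1-simplices (10): [0,1], [0,2], [0,3], [0,4], [1,2], [1,3], [1,4], [2,3], [2,4], [3,4]
  2-simplices (5): [0,1,2], [0,2,4], [0,3,4], [1,2,3], [1,3,4]

Hence C_0 ≅ Z^5, C_1 ≅ Z^10, C_2 ≅ Z^5.

The boundary map ∂_1: C_1 → C_0 maps an edge to its endpoints' difference, ∂[p,q] = q − p.
As a 5×10 matrix over Z this has rank 4, with invariant factors (1,1,1,1).

The boundary map ∂_2: C_2 → C_1 acts by ∂[p,q,r] = [q,r] − [p,r] + [p,q]. For instance
  ∂[0,3,4] = [3,4] − [0,4] + [0,3],
  ∂[1,3,4] = [3,4] − [1,4] + [1,3].
The resulting 10×5 matrix has rank 5, and its Smith normal form has invariant factors (1,1,1,1,1).

Reading off H_k = ker ∂_k / im ∂_{k+1}:

  H_2: rank ker ∂_2 − rank ∂_3 = (5 − 5) − 0 = 0, and there is no ∂_3, so H_2 ≅ 0.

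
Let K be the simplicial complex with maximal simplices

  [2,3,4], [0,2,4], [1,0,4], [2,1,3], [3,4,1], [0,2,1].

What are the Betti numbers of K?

b_0 = 1, b_1 = 0, b_2 = 1.

We work with the vertex ordering 0 < 1 < 2 < 3 < 4. The simplices of K, each written with vertices in increasing order, are:

  0-simplices (5): [0], [1], [2], [3], [4]
  1-simplices (9): [0,1], [0,2], [0,4], [1,2], [1,3], [1,4], [2,3], [2,4], [3,4]
  2-simplices (6): [0,1,2], [0,1,4], [0,2,4], [1,2,3], [1,3,4], [2,3,4]

giving chain groups C_0 ≅ Z^5, C_1 ≅ Z^9, C_2 ≅ Z^6.

Boundary ∂_1: C_1 → C_0 is given by ∂[p,q] = [q] − [p]. For instance
  ∂[0,2] = [2] − [0].
The resulting 5×9 matrix has rank 4, and its Smith normal form has invariant factors (1,1,1,1).

The boundary map ∂_2: C_2 → C_1 maps a triangle to the signed sum of its edges. For instance
  ∂[0,1,2] = [1,2] − [0,2] + [0,1],
  ∂[1,3,4] = [3,4] − [1,4] + [1,3].
As a 9×6 matrix over Z this has rank 5, with invariant factors (1,1,1,1,1).

Computing H_k = (kernel of ∂_k) / (image of ∂_{k+1}):

  H_0: rank C_0 − rank ∂_1 = 5 − 4 = 1, and the invariant factors of ∂_1 are all 1, so H_0 ≅ Z.
  H_1: rank ker ∂_1 − rank ∂_2 = (9 − 4) − 5 = 0, and the invariant factors of ∂_2 are all 1, so H_1 ≅ 0.
  H_2: rank ker ∂_2 − rank ∂_3 = (6 − 5) − 0 = 1, and there is no ∂_3, so H_2 ≅ Z.

(K is a triangulation of the 2-sphere S^2.)

Hence the Betti numbers are b_0 = 1, b_1 = 0, b_2 = 1.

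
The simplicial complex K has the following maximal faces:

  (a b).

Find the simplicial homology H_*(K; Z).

Fix the vertex order a < b and write every simplex with vertices in increasing order. Then dim K = 1 and the simplices of K are:

  0-simplices (2): a, b
  1-simplices (1): ab

Hence C_0 ≅ Z^2, C_1 ≅ Z^1.

∂_1: C_1 → C_0 sends each edge [p,q] (with p < q) to q − p. For instance
  ∂ab = b − a.
The 2×1 boundary matrix has rank 1 and Smith normal form diag(1).

Now H_k = ker ∂_k / im ∂_{k+1}, so:

  H_0: rank C_0 − rank ∂_1 = 2 − 1 = 1, and the invariant factors of ∂_1 are all 1, so H_0 ≅ Z.
  H_1: rank ker ∂_1 − rank ∂_2 = (1 − 1) − 0 = 0, and there is no ∂_2, so H_1 ≅ 0.

H_0 ≅ Z,  H_1 = 0.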